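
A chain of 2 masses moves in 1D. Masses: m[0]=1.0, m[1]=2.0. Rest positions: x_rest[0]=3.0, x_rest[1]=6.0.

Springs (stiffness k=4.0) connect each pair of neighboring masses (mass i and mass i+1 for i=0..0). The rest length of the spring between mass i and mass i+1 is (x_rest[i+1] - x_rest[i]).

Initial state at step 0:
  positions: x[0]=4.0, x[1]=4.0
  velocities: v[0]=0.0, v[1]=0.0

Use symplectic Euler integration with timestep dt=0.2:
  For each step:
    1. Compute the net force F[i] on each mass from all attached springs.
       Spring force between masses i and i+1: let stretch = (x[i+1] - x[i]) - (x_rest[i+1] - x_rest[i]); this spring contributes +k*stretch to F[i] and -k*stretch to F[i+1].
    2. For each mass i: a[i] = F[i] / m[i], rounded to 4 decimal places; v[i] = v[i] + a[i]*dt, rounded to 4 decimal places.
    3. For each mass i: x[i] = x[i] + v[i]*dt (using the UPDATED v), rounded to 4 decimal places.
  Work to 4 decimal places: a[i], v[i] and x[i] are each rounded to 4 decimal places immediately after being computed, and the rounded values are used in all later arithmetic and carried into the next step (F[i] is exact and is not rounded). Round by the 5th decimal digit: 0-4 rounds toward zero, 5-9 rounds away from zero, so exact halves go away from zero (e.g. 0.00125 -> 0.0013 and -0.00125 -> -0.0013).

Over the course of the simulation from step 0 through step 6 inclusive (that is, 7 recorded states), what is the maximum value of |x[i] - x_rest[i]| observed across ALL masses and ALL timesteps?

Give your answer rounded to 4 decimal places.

Answer: 3.0570

Derivation:
Step 0: x=[4.0000 4.0000] v=[0.0000 0.0000]
Step 1: x=[3.5200 4.2400] v=[-2.4000 1.2000]
Step 2: x=[2.6752 4.6624] v=[-4.2240 2.1120]
Step 3: x=[1.6684 5.1658] v=[-5.0342 2.5171]
Step 4: x=[0.7411 5.6294] v=[-4.6363 2.3181]
Step 5: x=[0.1160 5.9420] v=[-3.1257 1.5628]
Step 6: x=[-0.0570 6.0285] v=[-0.8649 0.4324]
Max displacement = 3.0570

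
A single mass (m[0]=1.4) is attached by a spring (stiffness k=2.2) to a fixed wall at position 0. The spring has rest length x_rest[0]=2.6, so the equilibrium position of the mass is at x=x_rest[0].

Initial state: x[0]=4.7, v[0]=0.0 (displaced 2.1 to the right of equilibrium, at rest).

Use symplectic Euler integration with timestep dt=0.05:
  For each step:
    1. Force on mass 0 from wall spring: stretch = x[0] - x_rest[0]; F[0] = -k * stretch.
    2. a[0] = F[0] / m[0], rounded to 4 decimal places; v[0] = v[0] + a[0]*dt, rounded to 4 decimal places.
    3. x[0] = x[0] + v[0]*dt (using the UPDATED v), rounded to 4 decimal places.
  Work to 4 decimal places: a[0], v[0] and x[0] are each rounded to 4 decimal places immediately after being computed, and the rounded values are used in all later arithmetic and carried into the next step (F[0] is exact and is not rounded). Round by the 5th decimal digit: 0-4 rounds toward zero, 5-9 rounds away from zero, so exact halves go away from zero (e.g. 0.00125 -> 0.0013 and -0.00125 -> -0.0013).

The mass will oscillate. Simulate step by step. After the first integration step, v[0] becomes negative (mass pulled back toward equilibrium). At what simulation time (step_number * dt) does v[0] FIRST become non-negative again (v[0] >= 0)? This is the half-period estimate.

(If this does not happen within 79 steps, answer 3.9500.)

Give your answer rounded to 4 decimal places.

Step 0: x=[4.7000] v=[0.0000]
Step 1: x=[4.6918] v=[-0.1650]
Step 2: x=[4.6753] v=[-0.3294]
Step 3: x=[4.6507] v=[-0.4925]
Step 4: x=[4.6180] v=[-0.6536]
Step 5: x=[4.5774] v=[-0.8122]
Step 6: x=[4.5290] v=[-0.9676]
Step 7: x=[4.4730] v=[-1.1192]
Step 8: x=[4.4097] v=[-1.2664]
Step 9: x=[4.3393] v=[-1.4086]
Step 10: x=[4.2620] v=[-1.5453]
Step 11: x=[4.1782] v=[-1.6759]
Step 12: x=[4.0882] v=[-1.7999]
Step 13: x=[3.9924] v=[-1.9168]
Step 14: x=[3.8911] v=[-2.0262]
Step 15: x=[3.7847] v=[-2.1276]
Step 16: x=[3.6737] v=[-2.2207]
Step 17: x=[3.5584] v=[-2.3051]
Step 18: x=[3.4394] v=[-2.3804]
Step 19: x=[3.3171] v=[-2.4464]
Step 20: x=[3.1920] v=[-2.5027]
Step 21: x=[3.0645] v=[-2.5492]
Step 22: x=[2.9352] v=[-2.5857]
Step 23: x=[2.8046] v=[-2.6120]
Step 24: x=[2.6732] v=[-2.6281]
Step 25: x=[2.5415] v=[-2.6339]
Step 26: x=[2.4100] v=[-2.6293]
Step 27: x=[2.2793] v=[-2.6144]
Step 28: x=[2.1498] v=[-2.5892]
Step 29: x=[2.0221] v=[-2.5538]
Step 30: x=[1.8967] v=[-2.5084]
Step 31: x=[1.7740] v=[-2.4531]
Step 32: x=[1.6546] v=[-2.3882]
Step 33: x=[1.5389] v=[-2.3139]
Step 34: x=[1.4274] v=[-2.2305]
Step 35: x=[1.3205] v=[-2.1384]
Step 36: x=[1.2186] v=[-2.0379]
Step 37: x=[1.1221] v=[-1.9294]
Step 38: x=[1.0314] v=[-1.8133]
Step 39: x=[0.9469] v=[-1.6901]
Step 40: x=[0.8689] v=[-1.5602]
Step 41: x=[0.7977] v=[-1.4242]
Step 42: x=[0.7336] v=[-1.2826]
Step 43: x=[0.6768] v=[-1.1360]
Step 44: x=[0.6276] v=[-0.9849]
Step 45: x=[0.5861] v=[-0.8299]
Step 46: x=[0.5525] v=[-0.6717]
Step 47: x=[0.5270] v=[-0.5108]
Step 48: x=[0.5096] v=[-0.3479]
Step 49: x=[0.5004] v=[-0.1837]
Step 50: x=[0.4995] v=[-0.0187]
Step 51: x=[0.5068] v=[0.1463]
First v>=0 after going negative at step 51, time=2.5500

Answer: 2.5500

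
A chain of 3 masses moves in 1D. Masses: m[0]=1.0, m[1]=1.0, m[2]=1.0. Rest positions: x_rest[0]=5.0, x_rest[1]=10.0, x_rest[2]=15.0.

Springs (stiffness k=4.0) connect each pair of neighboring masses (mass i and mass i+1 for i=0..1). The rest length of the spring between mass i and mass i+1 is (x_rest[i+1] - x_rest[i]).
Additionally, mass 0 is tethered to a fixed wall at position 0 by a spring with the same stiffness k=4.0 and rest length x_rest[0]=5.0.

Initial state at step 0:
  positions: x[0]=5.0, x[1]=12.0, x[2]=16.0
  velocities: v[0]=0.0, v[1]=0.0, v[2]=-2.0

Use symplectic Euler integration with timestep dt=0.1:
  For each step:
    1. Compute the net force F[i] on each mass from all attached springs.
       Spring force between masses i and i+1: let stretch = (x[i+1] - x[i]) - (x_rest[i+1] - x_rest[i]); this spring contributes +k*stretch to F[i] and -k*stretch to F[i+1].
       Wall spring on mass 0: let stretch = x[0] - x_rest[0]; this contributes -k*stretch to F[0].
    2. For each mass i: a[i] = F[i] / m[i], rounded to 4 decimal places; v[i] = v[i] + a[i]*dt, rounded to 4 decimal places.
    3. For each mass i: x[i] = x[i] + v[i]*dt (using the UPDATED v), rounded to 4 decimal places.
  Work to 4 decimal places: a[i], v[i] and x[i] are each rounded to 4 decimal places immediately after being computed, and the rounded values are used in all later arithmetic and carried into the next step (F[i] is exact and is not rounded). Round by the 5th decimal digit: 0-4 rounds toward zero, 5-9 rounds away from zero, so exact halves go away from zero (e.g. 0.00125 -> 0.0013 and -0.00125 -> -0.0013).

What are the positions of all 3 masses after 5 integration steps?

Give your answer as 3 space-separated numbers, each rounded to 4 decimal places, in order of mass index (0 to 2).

Step 0: x=[5.0000 12.0000 16.0000] v=[0.0000 0.0000 -2.0000]
Step 1: x=[5.0800 11.8800 15.8400] v=[0.8000 -1.2000 -1.6000]
Step 2: x=[5.2288 11.6464 15.7216] v=[1.4880 -2.3360 -1.1840]
Step 3: x=[5.4252 11.3191 15.6402] v=[1.9635 -3.2730 -0.8141]
Step 4: x=[5.6403 10.9289 15.5860] v=[2.1510 -3.9021 -0.5425]
Step 5: x=[5.8413 10.5134 15.5455] v=[2.0103 -4.1547 -0.4053]

Answer: 5.8413 10.5134 15.5455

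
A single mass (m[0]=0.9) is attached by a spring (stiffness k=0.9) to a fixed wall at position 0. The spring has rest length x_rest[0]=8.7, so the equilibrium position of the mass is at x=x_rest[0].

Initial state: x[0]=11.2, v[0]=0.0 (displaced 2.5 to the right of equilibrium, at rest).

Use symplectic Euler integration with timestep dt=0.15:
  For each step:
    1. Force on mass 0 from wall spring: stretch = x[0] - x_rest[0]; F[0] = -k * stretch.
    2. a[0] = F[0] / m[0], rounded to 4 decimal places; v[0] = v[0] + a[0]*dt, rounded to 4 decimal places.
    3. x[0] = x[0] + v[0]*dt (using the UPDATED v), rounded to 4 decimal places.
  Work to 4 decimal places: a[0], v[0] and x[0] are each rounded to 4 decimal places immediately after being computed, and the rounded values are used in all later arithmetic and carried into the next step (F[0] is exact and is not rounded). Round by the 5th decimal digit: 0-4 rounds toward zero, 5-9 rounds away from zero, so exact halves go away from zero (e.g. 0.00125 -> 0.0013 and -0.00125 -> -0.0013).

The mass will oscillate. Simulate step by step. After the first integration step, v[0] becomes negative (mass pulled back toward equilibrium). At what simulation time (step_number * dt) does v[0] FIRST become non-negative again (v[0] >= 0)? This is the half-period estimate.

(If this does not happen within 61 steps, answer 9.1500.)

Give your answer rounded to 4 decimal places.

Step 0: x=[11.2000] v=[0.0000]
Step 1: x=[11.1438] v=[-0.3750]
Step 2: x=[11.0326] v=[-0.7416]
Step 3: x=[10.8689] v=[-1.0915]
Step 4: x=[10.6564] v=[-1.4168]
Step 5: x=[10.3999] v=[-1.7103]
Step 6: x=[10.1051] v=[-1.9653]
Step 7: x=[9.7787] v=[-2.1761]
Step 8: x=[9.4280] v=[-2.3379]
Step 9: x=[9.0609] v=[-2.4471]
Step 10: x=[8.6857] v=[-2.5012]
Step 11: x=[8.3108] v=[-2.4991]
Step 12: x=[7.9447] v=[-2.4407]
Step 13: x=[7.5956] v=[-2.3274]
Step 14: x=[7.2713] v=[-2.1617]
Step 15: x=[6.9792] v=[-1.9474]
Step 16: x=[6.7258] v=[-1.6893]
Step 17: x=[6.5168] v=[-1.3932]
Step 18: x=[6.3569] v=[-1.0657]
Step 19: x=[6.2498] v=[-0.7142]
Step 20: x=[6.1978] v=[-0.3467]
Step 21: x=[6.2021] v=[0.0286]
First v>=0 after going negative at step 21, time=3.1500

Answer: 3.1500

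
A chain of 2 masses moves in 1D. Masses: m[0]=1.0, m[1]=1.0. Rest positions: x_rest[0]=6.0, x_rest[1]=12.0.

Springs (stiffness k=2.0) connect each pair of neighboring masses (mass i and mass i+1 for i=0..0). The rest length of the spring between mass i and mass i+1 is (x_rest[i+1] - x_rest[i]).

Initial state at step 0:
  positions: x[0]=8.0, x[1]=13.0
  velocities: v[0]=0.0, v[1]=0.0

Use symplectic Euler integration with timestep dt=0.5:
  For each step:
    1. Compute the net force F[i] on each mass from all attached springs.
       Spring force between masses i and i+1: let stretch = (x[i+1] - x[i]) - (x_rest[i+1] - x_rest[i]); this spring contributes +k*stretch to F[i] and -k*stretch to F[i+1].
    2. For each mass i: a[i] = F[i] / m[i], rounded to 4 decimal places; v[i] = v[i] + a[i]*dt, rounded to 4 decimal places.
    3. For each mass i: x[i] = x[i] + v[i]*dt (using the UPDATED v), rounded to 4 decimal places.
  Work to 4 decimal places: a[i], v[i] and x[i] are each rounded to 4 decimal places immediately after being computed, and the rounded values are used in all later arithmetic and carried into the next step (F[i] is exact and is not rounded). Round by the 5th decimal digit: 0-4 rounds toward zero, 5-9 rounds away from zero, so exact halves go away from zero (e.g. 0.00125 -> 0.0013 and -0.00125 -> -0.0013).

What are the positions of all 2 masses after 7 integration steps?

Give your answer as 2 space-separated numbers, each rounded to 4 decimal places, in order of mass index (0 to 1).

Step 0: x=[8.0000 13.0000] v=[0.0000 0.0000]
Step 1: x=[7.5000 13.5000] v=[-1.0000 1.0000]
Step 2: x=[7.0000 14.0000] v=[-1.0000 1.0000]
Step 3: x=[7.0000 14.0000] v=[0.0000 0.0000]
Step 4: x=[7.5000 13.5000] v=[1.0000 -1.0000]
Step 5: x=[8.0000 13.0000] v=[1.0000 -1.0000]
Step 6: x=[8.0000 13.0000] v=[0.0000 0.0000]
Step 7: x=[7.5000 13.5000] v=[-1.0000 1.0000]

Answer: 7.5000 13.5000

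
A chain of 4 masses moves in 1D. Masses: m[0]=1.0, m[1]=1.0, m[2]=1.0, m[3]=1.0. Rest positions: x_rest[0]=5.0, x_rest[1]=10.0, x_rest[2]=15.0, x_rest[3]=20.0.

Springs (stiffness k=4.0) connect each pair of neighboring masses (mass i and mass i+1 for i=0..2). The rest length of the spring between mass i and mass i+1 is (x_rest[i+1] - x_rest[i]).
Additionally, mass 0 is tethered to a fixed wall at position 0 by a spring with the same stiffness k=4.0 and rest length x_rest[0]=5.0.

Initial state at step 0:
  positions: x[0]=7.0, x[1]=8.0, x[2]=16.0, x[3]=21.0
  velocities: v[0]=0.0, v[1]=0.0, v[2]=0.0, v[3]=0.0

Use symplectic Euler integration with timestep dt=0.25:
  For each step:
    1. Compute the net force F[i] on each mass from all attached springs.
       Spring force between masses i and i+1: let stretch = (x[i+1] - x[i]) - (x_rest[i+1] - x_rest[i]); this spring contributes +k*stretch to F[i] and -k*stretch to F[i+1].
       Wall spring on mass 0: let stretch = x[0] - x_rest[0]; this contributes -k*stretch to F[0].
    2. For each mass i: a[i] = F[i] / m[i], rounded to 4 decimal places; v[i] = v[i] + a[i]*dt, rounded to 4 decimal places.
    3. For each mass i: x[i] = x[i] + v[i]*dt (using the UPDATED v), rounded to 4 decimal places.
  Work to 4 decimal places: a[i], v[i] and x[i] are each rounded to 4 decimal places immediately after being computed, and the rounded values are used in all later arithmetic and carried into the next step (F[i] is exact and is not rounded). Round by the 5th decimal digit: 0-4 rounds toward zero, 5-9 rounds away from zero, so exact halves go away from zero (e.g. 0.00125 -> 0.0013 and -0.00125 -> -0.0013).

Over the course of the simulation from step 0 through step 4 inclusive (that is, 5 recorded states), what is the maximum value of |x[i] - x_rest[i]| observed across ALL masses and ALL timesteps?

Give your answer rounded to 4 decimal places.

Step 0: x=[7.0000 8.0000 16.0000 21.0000] v=[0.0000 0.0000 0.0000 0.0000]
Step 1: x=[5.5000 9.7500 15.2500 21.0000] v=[-6.0000 7.0000 -3.0000 0.0000]
Step 2: x=[3.6875 11.8125 14.5625 20.8125] v=[-7.2500 8.2500 -2.7500 -0.7500]
Step 3: x=[2.9844 12.5313 14.7500 20.3125] v=[-2.8125 2.8750 0.7500 -2.0000]
Step 4: x=[3.9219 11.4180 15.7735 19.6719] v=[3.7500 -4.4532 4.0938 -2.5625]
Max displacement = 2.5313

Answer: 2.5313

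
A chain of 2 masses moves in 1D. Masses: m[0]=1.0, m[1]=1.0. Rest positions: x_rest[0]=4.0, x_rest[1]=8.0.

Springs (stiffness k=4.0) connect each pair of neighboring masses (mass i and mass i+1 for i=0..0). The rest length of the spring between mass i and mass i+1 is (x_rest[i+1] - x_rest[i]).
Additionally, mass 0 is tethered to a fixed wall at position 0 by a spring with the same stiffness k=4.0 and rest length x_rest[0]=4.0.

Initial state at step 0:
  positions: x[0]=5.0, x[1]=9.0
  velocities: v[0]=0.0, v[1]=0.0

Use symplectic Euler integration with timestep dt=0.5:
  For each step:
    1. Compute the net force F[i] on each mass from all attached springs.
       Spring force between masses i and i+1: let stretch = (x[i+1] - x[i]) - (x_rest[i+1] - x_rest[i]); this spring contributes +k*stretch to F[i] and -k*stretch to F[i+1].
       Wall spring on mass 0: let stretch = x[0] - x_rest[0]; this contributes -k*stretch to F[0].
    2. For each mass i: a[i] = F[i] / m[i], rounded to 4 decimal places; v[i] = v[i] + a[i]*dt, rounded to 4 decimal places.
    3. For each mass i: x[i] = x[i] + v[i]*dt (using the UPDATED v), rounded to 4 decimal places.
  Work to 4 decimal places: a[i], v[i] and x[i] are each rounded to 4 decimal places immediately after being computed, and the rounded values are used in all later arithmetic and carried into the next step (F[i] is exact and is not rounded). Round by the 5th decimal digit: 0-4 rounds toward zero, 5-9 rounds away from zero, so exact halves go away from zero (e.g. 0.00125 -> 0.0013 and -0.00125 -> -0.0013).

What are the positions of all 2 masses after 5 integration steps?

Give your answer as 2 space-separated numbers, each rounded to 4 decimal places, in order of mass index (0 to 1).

Answer: 3.0000 7.0000

Derivation:
Step 0: x=[5.0000 9.0000] v=[0.0000 0.0000]
Step 1: x=[4.0000 9.0000] v=[-2.0000 0.0000]
Step 2: x=[4.0000 8.0000] v=[0.0000 -2.0000]
Step 3: x=[4.0000 7.0000] v=[0.0000 -2.0000]
Step 4: x=[3.0000 7.0000] v=[-2.0000 0.0000]
Step 5: x=[3.0000 7.0000] v=[0.0000 0.0000]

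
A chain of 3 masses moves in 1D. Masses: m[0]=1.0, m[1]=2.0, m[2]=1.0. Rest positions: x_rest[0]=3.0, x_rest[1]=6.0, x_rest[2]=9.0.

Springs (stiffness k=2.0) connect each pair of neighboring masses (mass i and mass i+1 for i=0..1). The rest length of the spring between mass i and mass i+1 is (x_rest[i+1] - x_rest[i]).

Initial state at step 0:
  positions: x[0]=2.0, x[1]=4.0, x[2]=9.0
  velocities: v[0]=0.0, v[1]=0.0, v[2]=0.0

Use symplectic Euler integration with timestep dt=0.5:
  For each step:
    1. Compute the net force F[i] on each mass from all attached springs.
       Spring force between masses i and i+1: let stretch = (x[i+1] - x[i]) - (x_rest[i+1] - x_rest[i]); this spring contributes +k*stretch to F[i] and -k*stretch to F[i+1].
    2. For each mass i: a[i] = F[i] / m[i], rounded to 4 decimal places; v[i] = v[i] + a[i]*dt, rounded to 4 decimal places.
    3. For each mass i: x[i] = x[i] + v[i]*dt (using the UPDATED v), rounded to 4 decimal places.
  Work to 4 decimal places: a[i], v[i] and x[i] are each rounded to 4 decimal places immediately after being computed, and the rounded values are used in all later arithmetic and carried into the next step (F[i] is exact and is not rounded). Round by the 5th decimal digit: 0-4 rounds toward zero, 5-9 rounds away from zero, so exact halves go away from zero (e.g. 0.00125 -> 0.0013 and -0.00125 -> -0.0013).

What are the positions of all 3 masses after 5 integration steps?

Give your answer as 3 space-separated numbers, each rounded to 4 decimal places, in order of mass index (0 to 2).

Answer: 2.8594 4.0000 8.1407

Derivation:
Step 0: x=[2.0000 4.0000 9.0000] v=[0.0000 0.0000 0.0000]
Step 1: x=[1.5000 4.7500 8.0000] v=[-1.0000 1.5000 -2.0000]
Step 2: x=[1.1250 5.5000 6.8750] v=[-0.7500 1.5000 -2.2500]
Step 3: x=[1.4375 5.5000 6.5625] v=[0.6250 0.0000 -0.6250]
Step 4: x=[2.2813 4.7500 7.2188] v=[1.6875 -1.5000 1.3125]
Step 5: x=[2.8594 4.0000 8.1407] v=[1.1562 -1.5000 1.8437]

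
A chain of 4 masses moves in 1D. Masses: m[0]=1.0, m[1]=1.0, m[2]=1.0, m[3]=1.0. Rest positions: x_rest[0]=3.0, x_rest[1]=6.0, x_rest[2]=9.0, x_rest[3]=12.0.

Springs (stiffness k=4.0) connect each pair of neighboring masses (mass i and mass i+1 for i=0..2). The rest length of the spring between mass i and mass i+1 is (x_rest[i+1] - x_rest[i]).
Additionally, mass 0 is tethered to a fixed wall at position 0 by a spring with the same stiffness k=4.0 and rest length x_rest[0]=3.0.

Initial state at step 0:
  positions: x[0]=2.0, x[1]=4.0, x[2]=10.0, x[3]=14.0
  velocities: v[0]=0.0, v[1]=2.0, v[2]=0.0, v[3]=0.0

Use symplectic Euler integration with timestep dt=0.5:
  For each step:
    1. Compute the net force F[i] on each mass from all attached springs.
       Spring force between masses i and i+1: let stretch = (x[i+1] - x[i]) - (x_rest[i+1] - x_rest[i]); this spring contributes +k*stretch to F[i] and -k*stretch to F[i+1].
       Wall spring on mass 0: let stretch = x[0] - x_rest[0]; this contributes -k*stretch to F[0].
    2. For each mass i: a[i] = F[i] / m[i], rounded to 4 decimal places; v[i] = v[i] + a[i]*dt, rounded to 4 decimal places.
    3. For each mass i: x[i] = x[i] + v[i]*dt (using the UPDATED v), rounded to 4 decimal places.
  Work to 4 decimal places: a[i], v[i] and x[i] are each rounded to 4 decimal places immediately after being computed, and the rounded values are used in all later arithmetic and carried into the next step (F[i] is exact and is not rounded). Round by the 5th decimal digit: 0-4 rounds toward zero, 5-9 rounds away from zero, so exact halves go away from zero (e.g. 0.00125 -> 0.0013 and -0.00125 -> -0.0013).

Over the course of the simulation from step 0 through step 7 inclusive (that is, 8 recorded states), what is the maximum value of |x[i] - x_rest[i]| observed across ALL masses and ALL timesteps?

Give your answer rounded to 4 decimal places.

Step 0: x=[2.0000 4.0000 10.0000 14.0000] v=[0.0000 2.0000 0.0000 0.0000]
Step 1: x=[2.0000 9.0000 8.0000 13.0000] v=[0.0000 10.0000 -4.0000 -2.0000]
Step 2: x=[7.0000 6.0000 12.0000 10.0000] v=[10.0000 -6.0000 8.0000 -6.0000]
Step 3: x=[4.0000 10.0000 8.0000 12.0000] v=[-6.0000 8.0000 -8.0000 4.0000]
Step 4: x=[3.0000 6.0000 10.0000 13.0000] v=[-2.0000 -8.0000 4.0000 2.0000]
Step 5: x=[2.0000 3.0000 11.0000 14.0000] v=[-2.0000 -6.0000 2.0000 2.0000]
Step 6: x=[0.0000 7.0000 7.0000 15.0000] v=[-4.0000 8.0000 -8.0000 2.0000]
Step 7: x=[5.0000 4.0000 11.0000 11.0000] v=[10.0000 -6.0000 8.0000 -8.0000]
Max displacement = 4.0000

Answer: 4.0000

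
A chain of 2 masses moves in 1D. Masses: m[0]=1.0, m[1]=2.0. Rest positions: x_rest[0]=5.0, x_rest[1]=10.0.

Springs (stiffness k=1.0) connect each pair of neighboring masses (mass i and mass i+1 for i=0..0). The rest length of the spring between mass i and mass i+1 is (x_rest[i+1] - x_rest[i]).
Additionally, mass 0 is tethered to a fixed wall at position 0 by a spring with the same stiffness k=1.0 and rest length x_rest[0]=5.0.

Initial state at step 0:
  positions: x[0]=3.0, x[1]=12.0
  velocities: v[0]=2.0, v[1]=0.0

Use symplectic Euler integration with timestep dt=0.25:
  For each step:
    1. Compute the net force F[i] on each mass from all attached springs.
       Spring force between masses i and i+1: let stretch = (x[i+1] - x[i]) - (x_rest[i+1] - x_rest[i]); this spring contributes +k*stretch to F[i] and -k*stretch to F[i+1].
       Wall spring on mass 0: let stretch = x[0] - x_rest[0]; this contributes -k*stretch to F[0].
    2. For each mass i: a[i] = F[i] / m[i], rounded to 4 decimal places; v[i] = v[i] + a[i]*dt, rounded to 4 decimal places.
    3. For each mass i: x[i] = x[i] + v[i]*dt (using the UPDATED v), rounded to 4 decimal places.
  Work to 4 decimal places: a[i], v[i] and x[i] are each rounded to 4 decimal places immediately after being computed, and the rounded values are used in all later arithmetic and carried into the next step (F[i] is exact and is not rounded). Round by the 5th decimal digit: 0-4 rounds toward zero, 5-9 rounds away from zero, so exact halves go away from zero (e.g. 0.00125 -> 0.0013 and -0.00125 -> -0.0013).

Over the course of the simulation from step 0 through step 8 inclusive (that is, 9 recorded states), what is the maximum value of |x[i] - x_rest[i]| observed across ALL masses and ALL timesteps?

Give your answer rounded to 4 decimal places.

Answer: 4.0433

Derivation:
Step 0: x=[3.0000 12.0000] v=[2.0000 0.0000]
Step 1: x=[3.8750 11.8750] v=[3.5000 -0.5000]
Step 2: x=[5.0078 11.6563] v=[4.5313 -0.8750]
Step 3: x=[6.2432 11.3860] v=[4.9415 -1.0811]
Step 4: x=[7.4098 11.1113] v=[4.6664 -1.0990]
Step 5: x=[8.3446 10.8771] v=[3.7393 -0.9367]
Step 6: x=[8.9162 10.7200] v=[2.2863 -0.6283]
Step 7: x=[9.0433 10.6628] v=[0.5082 -0.2288]
Step 8: x=[8.7064 10.7113] v=[-1.3478 0.1938]
Max displacement = 4.0433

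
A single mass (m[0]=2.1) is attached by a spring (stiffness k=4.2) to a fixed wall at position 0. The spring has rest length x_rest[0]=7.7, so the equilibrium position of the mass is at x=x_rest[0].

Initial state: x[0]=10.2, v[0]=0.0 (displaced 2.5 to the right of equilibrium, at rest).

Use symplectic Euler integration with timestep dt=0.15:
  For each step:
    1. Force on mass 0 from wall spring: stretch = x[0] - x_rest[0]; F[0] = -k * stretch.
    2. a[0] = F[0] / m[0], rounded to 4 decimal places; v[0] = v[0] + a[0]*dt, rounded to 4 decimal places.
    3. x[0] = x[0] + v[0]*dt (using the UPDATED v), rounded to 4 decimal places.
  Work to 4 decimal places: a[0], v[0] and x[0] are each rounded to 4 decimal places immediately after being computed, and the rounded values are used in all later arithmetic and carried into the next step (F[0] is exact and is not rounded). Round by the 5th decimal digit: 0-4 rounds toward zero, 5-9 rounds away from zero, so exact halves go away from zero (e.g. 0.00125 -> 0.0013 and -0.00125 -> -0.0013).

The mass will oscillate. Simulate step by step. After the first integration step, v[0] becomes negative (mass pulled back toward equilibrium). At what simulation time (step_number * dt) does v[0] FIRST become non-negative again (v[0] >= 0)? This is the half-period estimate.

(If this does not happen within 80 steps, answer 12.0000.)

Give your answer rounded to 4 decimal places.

Answer: 2.2500

Derivation:
Step 0: x=[10.2000] v=[0.0000]
Step 1: x=[10.0875] v=[-0.7500]
Step 2: x=[9.8676] v=[-1.4663]
Step 3: x=[9.5501] v=[-2.1166]
Step 4: x=[9.1494] v=[-2.6716]
Step 5: x=[8.6834] v=[-3.1064]
Step 6: x=[8.1732] v=[-3.4014]
Step 7: x=[7.6417] v=[-3.5434]
Step 8: x=[7.1128] v=[-3.5259]
Step 9: x=[6.6103] v=[-3.3497]
Step 10: x=[6.1569] v=[-3.0228]
Step 11: x=[5.7729] v=[-2.5599]
Step 12: x=[5.4756] v=[-1.9818]
Step 13: x=[5.2784] v=[-1.3145]
Step 14: x=[5.1902] v=[-0.5880]
Step 15: x=[5.2149] v=[0.1649]
First v>=0 after going negative at step 15, time=2.2500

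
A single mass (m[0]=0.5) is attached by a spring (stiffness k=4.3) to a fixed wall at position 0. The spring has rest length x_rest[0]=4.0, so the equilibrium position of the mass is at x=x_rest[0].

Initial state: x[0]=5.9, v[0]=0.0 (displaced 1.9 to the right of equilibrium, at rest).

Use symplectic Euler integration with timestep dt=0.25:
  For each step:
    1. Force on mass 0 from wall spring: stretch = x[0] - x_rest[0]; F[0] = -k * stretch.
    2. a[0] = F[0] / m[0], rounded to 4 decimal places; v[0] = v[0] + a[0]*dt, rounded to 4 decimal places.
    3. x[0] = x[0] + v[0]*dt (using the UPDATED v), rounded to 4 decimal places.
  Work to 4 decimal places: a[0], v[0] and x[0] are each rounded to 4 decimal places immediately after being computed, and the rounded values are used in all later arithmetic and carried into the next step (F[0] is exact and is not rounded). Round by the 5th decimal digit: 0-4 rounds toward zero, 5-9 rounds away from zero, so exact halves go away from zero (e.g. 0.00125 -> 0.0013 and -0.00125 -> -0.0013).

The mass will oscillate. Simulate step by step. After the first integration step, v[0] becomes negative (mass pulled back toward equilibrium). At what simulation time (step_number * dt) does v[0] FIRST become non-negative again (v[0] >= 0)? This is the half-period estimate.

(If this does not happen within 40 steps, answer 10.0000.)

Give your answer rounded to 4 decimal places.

Answer: 1.2500

Derivation:
Step 0: x=[5.9000] v=[0.0000]
Step 1: x=[4.8788] v=[-4.0850]
Step 2: x=[3.3852] v=[-5.9744]
Step 3: x=[2.2221] v=[-4.6526]
Step 4: x=[2.0146] v=[-0.8301]
Step 5: x=[2.8742] v=[3.4385]
First v>=0 after going negative at step 5, time=1.2500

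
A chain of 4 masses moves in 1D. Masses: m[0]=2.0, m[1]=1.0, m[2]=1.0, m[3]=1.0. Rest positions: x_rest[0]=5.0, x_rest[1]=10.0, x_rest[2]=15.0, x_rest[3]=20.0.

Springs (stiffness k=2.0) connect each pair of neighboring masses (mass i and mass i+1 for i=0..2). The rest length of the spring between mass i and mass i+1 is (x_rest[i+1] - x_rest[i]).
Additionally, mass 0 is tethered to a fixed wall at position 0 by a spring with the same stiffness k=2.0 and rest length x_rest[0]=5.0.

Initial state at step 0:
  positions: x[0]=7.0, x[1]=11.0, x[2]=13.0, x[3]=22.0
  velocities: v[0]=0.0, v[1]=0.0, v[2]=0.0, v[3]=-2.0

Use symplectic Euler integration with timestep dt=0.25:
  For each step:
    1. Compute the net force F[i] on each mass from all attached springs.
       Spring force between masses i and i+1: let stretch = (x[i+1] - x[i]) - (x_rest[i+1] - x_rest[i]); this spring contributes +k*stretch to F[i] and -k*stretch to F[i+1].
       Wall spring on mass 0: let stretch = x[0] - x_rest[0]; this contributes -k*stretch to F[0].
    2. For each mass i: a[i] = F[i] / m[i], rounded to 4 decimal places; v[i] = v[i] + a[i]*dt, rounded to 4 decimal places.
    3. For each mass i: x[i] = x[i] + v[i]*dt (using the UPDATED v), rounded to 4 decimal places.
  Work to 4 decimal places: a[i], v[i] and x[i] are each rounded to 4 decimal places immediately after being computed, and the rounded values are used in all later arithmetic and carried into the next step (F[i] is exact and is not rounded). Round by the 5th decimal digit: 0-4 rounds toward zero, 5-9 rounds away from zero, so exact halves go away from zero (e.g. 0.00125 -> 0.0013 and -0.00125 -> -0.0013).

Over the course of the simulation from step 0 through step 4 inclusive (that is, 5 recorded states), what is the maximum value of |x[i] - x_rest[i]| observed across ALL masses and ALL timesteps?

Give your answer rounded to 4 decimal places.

Answer: 2.3500

Derivation:
Step 0: x=[7.0000 11.0000 13.0000 22.0000] v=[0.0000 0.0000 0.0000 -2.0000]
Step 1: x=[6.8125 10.7500 13.8750 21.0000] v=[-0.7500 -1.0000 3.5000 -4.0000]
Step 2: x=[6.4453 10.3984 15.2500 19.7344] v=[-1.4688 -1.4063 5.5000 -5.0625]
Step 3: x=[5.9223 10.1591 16.5791 18.5332] v=[-2.0919 -0.9571 5.3164 -4.8047]
Step 4: x=[5.2940 10.1927 17.3500 17.7128] v=[-2.5133 0.1345 3.0835 -3.2818]
Max displacement = 2.3500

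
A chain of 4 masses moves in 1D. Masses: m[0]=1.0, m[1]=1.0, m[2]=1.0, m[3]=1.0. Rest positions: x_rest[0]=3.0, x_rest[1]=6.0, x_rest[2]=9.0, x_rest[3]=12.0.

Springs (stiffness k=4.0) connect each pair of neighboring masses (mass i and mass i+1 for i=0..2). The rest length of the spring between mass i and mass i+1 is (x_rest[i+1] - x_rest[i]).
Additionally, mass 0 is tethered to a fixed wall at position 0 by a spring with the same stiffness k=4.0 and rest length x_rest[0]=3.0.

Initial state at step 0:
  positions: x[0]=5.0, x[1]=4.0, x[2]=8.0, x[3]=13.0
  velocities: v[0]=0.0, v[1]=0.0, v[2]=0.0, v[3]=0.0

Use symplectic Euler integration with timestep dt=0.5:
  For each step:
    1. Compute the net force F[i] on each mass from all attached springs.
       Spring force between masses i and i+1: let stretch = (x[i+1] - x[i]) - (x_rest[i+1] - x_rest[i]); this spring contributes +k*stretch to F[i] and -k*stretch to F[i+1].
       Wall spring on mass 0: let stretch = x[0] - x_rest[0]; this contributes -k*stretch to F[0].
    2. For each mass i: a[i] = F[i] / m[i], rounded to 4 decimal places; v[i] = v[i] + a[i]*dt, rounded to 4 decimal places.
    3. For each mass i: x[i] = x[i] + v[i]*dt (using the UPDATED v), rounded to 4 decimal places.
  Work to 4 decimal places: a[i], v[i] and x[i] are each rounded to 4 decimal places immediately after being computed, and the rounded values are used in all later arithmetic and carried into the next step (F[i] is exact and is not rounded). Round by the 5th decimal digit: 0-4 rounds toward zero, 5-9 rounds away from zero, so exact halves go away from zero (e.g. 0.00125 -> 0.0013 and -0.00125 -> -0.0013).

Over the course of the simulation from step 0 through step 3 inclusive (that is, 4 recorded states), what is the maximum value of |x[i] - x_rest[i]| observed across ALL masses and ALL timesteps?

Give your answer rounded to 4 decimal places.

Step 0: x=[5.0000 4.0000 8.0000 13.0000] v=[0.0000 0.0000 0.0000 0.0000]
Step 1: x=[-1.0000 9.0000 9.0000 11.0000] v=[-12.0000 10.0000 2.0000 -4.0000]
Step 2: x=[4.0000 4.0000 12.0000 10.0000] v=[10.0000 -10.0000 6.0000 -2.0000]
Step 3: x=[5.0000 7.0000 5.0000 14.0000] v=[2.0000 6.0000 -14.0000 8.0000]
Max displacement = 4.0000

Answer: 4.0000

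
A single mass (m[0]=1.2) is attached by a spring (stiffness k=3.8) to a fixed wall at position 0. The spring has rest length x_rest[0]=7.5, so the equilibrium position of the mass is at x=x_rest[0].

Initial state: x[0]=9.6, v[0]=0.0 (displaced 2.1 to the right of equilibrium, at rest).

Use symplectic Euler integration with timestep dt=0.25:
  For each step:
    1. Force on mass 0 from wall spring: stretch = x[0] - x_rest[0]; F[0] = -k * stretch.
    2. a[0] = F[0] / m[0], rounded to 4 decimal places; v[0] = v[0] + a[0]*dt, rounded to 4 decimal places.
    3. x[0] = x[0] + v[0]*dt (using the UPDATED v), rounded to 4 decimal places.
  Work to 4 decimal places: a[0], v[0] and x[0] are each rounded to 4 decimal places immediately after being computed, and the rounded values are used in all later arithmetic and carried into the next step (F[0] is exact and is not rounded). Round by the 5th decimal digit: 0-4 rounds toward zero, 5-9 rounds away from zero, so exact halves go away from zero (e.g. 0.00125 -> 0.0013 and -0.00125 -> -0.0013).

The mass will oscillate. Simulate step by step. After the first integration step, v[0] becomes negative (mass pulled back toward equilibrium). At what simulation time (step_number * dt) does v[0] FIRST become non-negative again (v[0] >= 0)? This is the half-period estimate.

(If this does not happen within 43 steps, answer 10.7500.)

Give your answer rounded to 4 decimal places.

Answer: 2.0000

Derivation:
Step 0: x=[9.6000] v=[0.0000]
Step 1: x=[9.1844] v=[-1.6625]
Step 2: x=[8.4354] v=[-2.9960]
Step 3: x=[7.5013] v=[-3.7365]
Step 4: x=[6.5669] v=[-3.7375]
Step 5: x=[5.8172] v=[-2.9988]
Step 6: x=[5.4006] v=[-1.6666]
Step 7: x=[5.3995] v=[-0.0046]
Step 8: x=[5.8141] v=[1.6583]
First v>=0 after going negative at step 8, time=2.0000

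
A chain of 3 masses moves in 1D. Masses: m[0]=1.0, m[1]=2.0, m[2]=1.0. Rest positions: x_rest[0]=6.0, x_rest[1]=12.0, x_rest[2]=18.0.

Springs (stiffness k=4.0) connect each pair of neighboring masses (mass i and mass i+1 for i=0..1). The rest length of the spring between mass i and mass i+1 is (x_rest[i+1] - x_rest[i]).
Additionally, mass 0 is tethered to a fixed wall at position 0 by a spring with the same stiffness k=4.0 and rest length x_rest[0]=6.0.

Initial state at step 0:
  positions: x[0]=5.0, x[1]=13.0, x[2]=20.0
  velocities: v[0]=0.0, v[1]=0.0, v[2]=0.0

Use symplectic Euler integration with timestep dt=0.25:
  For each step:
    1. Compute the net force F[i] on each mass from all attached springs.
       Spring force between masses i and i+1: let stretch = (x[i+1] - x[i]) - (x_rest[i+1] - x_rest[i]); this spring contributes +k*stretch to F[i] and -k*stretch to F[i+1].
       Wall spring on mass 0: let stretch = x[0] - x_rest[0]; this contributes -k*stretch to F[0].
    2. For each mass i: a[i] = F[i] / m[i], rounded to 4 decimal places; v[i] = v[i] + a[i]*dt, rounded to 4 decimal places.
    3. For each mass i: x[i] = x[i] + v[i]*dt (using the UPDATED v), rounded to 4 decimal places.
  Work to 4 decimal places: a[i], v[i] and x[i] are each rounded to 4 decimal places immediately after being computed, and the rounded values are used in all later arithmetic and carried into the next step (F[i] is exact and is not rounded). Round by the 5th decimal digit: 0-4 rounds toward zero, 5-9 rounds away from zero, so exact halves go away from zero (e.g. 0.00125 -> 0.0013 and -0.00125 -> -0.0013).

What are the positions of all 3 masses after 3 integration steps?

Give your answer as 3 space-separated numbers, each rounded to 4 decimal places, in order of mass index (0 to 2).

Answer: 7.6954 12.6485 18.6719

Derivation:
Step 0: x=[5.0000 13.0000 20.0000] v=[0.0000 0.0000 0.0000]
Step 1: x=[5.7500 12.8750 19.7500] v=[3.0000 -0.5000 -1.0000]
Step 2: x=[6.8438 12.7188 19.2813] v=[4.3750 -0.6250 -1.8750]
Step 3: x=[7.6954 12.6485 18.6719] v=[3.4062 -0.2813 -2.4375]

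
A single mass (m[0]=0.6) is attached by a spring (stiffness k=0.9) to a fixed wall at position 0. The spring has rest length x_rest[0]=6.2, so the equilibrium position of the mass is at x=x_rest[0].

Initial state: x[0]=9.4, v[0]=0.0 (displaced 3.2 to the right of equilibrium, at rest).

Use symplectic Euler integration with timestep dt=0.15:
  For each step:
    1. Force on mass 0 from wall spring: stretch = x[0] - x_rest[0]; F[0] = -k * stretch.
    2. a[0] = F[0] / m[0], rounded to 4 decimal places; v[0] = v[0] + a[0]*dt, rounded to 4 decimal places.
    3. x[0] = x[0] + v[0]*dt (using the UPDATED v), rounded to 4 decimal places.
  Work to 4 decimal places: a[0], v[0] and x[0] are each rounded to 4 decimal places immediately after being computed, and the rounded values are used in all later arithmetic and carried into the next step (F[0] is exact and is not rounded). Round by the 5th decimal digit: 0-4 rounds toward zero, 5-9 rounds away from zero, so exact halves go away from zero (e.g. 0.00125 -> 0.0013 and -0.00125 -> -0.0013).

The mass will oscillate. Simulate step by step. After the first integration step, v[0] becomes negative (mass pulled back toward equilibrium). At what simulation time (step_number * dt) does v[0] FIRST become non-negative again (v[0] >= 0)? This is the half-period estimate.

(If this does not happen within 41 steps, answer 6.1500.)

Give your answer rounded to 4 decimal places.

Step 0: x=[9.4000] v=[0.0000]
Step 1: x=[9.2920] v=[-0.7200]
Step 2: x=[9.0796] v=[-1.4157]
Step 3: x=[8.7701] v=[-2.0636]
Step 4: x=[8.3738] v=[-2.6419]
Step 5: x=[7.9042] v=[-3.1310]
Step 6: x=[7.3770] v=[-3.5144]
Step 7: x=[6.8101] v=[-3.7792]
Step 8: x=[6.2226] v=[-3.9165]
Step 9: x=[5.6344] v=[-3.9216]
Step 10: x=[5.0653] v=[-3.7943]
Step 11: x=[4.5345] v=[-3.5390]
Step 12: x=[4.0599] v=[-3.1643]
Step 13: x=[3.6575] v=[-2.6828]
Step 14: x=[3.3409] v=[-2.1107]
Step 15: x=[3.1208] v=[-1.4674]
Step 16: x=[3.0046] v=[-0.7746]
Step 17: x=[2.9963] v=[-0.0556]
Step 18: x=[3.0961] v=[0.6652]
First v>=0 after going negative at step 18, time=2.7000

Answer: 2.7000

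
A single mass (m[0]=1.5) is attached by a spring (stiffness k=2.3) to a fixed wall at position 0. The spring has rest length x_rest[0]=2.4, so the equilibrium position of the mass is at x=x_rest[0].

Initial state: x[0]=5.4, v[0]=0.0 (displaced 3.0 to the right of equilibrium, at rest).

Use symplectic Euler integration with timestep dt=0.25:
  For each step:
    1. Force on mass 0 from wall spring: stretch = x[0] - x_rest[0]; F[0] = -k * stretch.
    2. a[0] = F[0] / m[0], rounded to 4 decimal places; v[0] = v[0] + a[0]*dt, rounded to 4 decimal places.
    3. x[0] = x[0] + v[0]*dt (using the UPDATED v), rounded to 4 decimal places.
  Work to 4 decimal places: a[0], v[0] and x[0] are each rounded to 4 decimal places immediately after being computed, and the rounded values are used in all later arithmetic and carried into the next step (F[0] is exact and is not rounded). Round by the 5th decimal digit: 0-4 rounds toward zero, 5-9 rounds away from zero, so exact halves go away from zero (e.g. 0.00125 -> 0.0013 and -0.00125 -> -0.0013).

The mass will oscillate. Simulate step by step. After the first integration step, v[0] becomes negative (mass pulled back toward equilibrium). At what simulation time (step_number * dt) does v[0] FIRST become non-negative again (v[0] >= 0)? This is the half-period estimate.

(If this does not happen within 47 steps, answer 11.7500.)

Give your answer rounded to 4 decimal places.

Answer: 2.7500

Derivation:
Step 0: x=[5.4000] v=[0.0000]
Step 1: x=[5.1125] v=[-1.1500]
Step 2: x=[4.5651] v=[-2.1898]
Step 3: x=[3.8102] v=[-3.0198]
Step 4: x=[2.9201] v=[-3.5604]
Step 5: x=[1.9802] v=[-3.7598]
Step 6: x=[1.0805] v=[-3.5989]
Step 7: x=[0.3072] v=[-3.0931]
Step 8: x=[-0.2655] v=[-2.2909]
Step 9: x=[-0.5828] v=[-1.2691]
Step 10: x=[-0.6142] v=[-0.1257]
Step 11: x=[-0.3568] v=[1.0298]
First v>=0 after going negative at step 11, time=2.7500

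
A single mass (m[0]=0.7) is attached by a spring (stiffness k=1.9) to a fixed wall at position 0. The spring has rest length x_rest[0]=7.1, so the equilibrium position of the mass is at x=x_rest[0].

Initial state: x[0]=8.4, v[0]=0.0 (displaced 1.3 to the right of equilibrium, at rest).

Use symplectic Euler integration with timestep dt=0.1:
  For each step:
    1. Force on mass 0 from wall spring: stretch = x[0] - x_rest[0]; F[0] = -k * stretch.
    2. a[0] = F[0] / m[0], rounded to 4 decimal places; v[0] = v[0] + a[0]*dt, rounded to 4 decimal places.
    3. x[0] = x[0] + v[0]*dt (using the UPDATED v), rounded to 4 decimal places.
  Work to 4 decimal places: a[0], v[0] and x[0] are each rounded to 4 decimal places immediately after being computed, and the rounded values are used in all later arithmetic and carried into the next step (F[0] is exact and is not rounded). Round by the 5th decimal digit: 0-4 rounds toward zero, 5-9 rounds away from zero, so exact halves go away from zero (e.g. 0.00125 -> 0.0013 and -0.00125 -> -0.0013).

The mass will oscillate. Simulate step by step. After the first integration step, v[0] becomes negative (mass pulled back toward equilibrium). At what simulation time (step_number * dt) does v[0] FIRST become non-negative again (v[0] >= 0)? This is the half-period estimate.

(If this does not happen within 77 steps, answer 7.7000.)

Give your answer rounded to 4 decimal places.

Answer: 2.0000

Derivation:
Step 0: x=[8.4000] v=[0.0000]
Step 1: x=[8.3647] v=[-0.3529]
Step 2: x=[8.2951] v=[-0.6962]
Step 3: x=[8.1930] v=[-1.0206]
Step 4: x=[8.0613] v=[-1.3173]
Step 5: x=[7.9035] v=[-1.5782]
Step 6: x=[7.7239] v=[-1.7963]
Step 7: x=[7.5273] v=[-1.9656]
Step 8: x=[7.3191] v=[-2.0816]
Step 9: x=[7.1050] v=[-2.1411]
Step 10: x=[6.8908] v=[-2.1425]
Step 11: x=[6.6822] v=[-2.0857]
Step 12: x=[6.4850] v=[-1.9723]
Step 13: x=[6.3045] v=[-1.8054]
Step 14: x=[6.1456] v=[-1.5895]
Step 15: x=[6.0126] v=[-1.3305]
Step 16: x=[5.9091] v=[-1.0354]
Step 17: x=[5.8379] v=[-0.7122]
Step 18: x=[5.8009] v=[-0.3696]
Step 19: x=[5.7992] v=[-0.0170]
Step 20: x=[5.8328] v=[0.3361]
First v>=0 after going negative at step 20, time=2.0000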